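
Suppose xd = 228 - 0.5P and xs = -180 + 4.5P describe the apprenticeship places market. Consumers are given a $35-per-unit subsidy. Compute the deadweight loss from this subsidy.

Deadweight loss = $275.625

Pre-subsidy: 228 - 0.5P = -180 + 4.5P gives P* = 81.6, x* = 187.2.
With the rebate, buyers effectively pay Pb = Ps − 35, where Ps is the price sellers receive.
Demand in terms of Ps becomes xd = 228 − 0.5(Ps − 35) = 245.5 - 0.5Ps. Setting this equal to supply: 245.5 - 0.5Ps = -180 + 4.5Ps, so Ps = 85.1.
Buyers pay Pb = 85.1 − 35 = 50.1; x' = -180 + 4.5·85.1 = 202.95.
The subsidy expands output by 202.95 − 187.2 = 15.75 past the efficient level; on those units the gap between marginal cost and willingness to pay runs from 0 up to 35.
DWL = ½ × 35 × 15.75 = 275.625.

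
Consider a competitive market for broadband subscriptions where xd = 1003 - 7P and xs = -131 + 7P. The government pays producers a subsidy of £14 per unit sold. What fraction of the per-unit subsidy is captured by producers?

Pre-subsidy: 1003 - 7P = -131 + 7P gives P* = 81, x* = 436.
With the subsidy, sellers receive Ps = Pb + 14 for each unit, where Pb is the price buyers pay.
Supply in terms of Pb becomes xs = -131 + 7(Pb + 14) = -33 + 7Pb. Setting this equal to demand: 1003 - 7Pb = -33 + 7Pb, so Pb = 74.
Sellers receive Ps = 74 + 14 = 88; x' = 1003 − 7·74 = 485.
Buyers' price falls by P* − Pb = 81 − 74 = 7; sellers' price rises by Ps − P* = 88 − 81 = 7.
So producers capture 7/14 = 0.5 of each unit of subsidy.

Producer share = 0.5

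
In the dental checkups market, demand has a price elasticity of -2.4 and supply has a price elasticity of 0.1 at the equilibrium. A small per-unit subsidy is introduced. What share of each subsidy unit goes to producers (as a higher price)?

For a small subsidy around the equilibrium, the benefit split depends on the relative slopes, which at a point are proportional to the elasticities.
Buyer share = εs/(εs + |εd|) = 0.1/(0.1 + 2.4) = 0.04; seller share = |εd|/(εs + |εd|) = 0.96.
So producers capture 0.96 of the subsidy.

Producer share = 0.96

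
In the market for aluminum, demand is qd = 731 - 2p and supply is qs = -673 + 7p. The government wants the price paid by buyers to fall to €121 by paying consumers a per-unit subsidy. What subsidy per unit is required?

Required subsidy s = €45 per unit

At a buyer price of 121, quantity demanded is 731 − 2·121 = 489.
Sellers supply 489 only when they receive ps with -673 + 7·ps = 489, i.e. ps = 166.
s = ps − pb = 166 − 121 = 45.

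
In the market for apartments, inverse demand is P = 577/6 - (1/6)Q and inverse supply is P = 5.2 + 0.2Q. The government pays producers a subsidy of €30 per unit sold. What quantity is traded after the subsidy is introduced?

Q' = 3629/11

Pre-subsidy: 577/6 - (1/6)Q = 5.2 + 0.2Q gives Q* = 2729/11 and P* = 603/11.
With the subsidy, sellers receive Ps = Pb + 30 for each unit, where Pb is the price buyers pay.
On the curves, Pb = 577/6 - (1/6)Q and Ps = 5.2 + 0.2Q; the wedge Ps − Pb = 30 gives 5.2 + 0.2Q − (577/6 - (1/6)Q) = 30, so Q' = 3629/11.
Then Pb = 577/6 − (1/6)·(3629/11) = 453/11 and Ps = 5.2 + 0.2·(3629/11) = 783/11.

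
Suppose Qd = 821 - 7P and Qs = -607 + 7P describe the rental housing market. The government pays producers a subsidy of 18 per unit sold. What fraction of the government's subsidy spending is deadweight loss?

DWL / government spending = 63/340

Pre-subsidy: 821 - 7P = -607 + 7P gives P* = 102, Q* = 107.
With the subsidy, sellers receive Ps = Pb + 18 for each unit, where Pb is the price buyers pay.
Supply in terms of Pb becomes Qs = -607 + 7(Pb + 18) = -481 + 7Pb. Setting this equal to demand: 821 - 7Pb = -481 + 7Pb, so Pb = 93.
Sellers receive Ps = 93 + 18 = 111; Q' = 821 − 7·93 = 170.
ΔCS = ½(107 + 170)(102 − 93) = 1246.5; ΔPS = ½(107 + 170)(111 − 102) = 1246.5.
Government spending = 18 × 170 = 3060.
DWL = ½ × 18 × (170 − 107) = 567; fraction = 567 / 3060 = 63/340.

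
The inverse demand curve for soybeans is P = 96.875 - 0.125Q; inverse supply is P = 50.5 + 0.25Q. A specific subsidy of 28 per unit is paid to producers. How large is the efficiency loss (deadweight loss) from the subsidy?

Deadweight loss = 3136/3

Pre-subsidy: 96.875 - 0.125Q = 50.5 + 0.25Q gives Q* = 371/3 and P* = 977/12.
With the subsidy, sellers receive Ps = Pb + 28 for each unit, where Pb is the price buyers pay.
On the curves, Pb = 96.875 - 0.125Q and Ps = 50.5 + 0.25Q; the wedge Ps − Pb = 28 gives 50.5 + 0.25Q − (96.875 - 0.125Q) = 28, so Q' = 595/3.
Then Pb = 96.875 − 0.125·(595/3) = 865/12 and Ps = 50.5 + 0.25·(595/3) = 1201/12.
The subsidy expands output by 595/3 − 371/3 = 224/3 past the efficient level; on those units the gap between marginal cost and willingness to pay runs from 0 up to 28.
DWL = ½ × 28 × 224/3 = 3136/3.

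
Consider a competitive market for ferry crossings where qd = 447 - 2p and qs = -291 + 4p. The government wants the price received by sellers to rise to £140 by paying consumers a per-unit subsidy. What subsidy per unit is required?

At a seller price of 140, quantity supplied is -291 + 4·140 = 269.
Buyers absorb 269 only when they pay pb with 447 − 2·pb = 269, i.e. pb = 89.
s = ps − pb = 140 − 89 = 51.

Required subsidy s = £51 per unit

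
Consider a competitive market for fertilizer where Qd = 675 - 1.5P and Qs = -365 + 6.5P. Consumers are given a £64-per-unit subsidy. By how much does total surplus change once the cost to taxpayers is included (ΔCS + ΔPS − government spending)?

Pre-subsidy: 675 - 1.5P = -365 + 6.5P gives P* = 130, Q* = 480.
With the rebate, buyers effectively pay Pb = Ps − 64, where Ps is the price sellers receive.
Demand in terms of Ps becomes Qd = 675 − 1.5(Ps − 64) = 771 - 1.5Ps. Setting this equal to supply: 771 - 1.5Ps = -365 + 6.5Ps, so Ps = 142.
Buyers pay Pb = 142 − 64 = 78; Q' = -365 + 6.5·142 = 558.
ΔCS = ½(480 + 558)(130 − 78) = 26988; ΔPS = ½(480 + 558)(142 − 130) = 6228.
Government spending = 64 × 558 = 35712.
Net change = 26988 + 6228 − 35712 = -2496. The loss equals the DWL triangle ½·64·78.

Net change in total surplus = -£2496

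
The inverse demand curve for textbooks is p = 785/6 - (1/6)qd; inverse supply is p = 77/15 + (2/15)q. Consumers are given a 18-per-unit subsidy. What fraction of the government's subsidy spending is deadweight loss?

DWL / government spending = 30/479

Pre-subsidy: 785/6 - (1/6)q = 77/15 + (2/15)q gives q* = 419 and p* = 61.
With the rebate, buyers effectively pay pb = ps − 18, where ps is the price sellers receive.
On the curves, pb = 785/6 - (1/6)q and ps = 77/15 + (2/15)q; the wedge ps − pb = 18 gives 77/15 + (2/15)q − (785/6 - (1/6)q) = 18, so q' = 479.
Then pb = 785/6 − (1/6)·479 = 51 and ps = 77/15 + (2/15)·479 = 69.
ΔCS = ½(419 + 479)(61 − 51) = 4490; ΔPS = ½(419 + 479)(69 − 61) = 3592.
Government spending = 18 × 479 = 8622.
DWL = ½ × 18 × (479 − 419) = 540; fraction = 540 / 8622 = 30/479.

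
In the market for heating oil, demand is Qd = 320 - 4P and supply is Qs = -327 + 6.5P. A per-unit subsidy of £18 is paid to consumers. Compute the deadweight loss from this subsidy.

Pre-subsidy: 320 - 4P = -327 + 6.5P gives P* = 1294/21, Q* = 1544/21.
With the rebate, buyers effectively pay Pb = Ps − 18, where Ps is the price sellers receive.
Demand in terms of Ps becomes Qd = 320 − 4(Ps − 18) = 392 - 4Ps. Setting this equal to supply: 392 - 4Ps = -327 + 6.5Ps, so Ps = 1438/21.
Buyers pay Pb = 1438/21 − 18 = 1060/21; Q' = -327 + 6.5·(1438/21) = 2480/21.
The subsidy expands output by 2480/21 − 1544/21 = 312/7 past the efficient level; on those units the gap between marginal cost and willingness to pay runs from 0 up to 18.
DWL = ½ × 18 × 312/7 = 2808/7.

Deadweight loss = 2808/7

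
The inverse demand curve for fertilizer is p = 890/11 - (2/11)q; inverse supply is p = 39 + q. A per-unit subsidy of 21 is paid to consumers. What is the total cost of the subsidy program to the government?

Pre-subsidy: 890/11 - (2/11)q = 39 + q gives q* = 461/13 and p* = 968/13.
With the rebate, buyers effectively pay pb = ps − 21, where ps is the price sellers receive.
On the curves, pb = 890/11 - (2/11)q and ps = 39 + q; the wedge ps − pb = 21 gives 39 + q − (890/11 - (2/11)q) = 21, so q' = 692/13.
Then pb = 890/11 − (2/11)·(692/13) = 926/13 and ps = 39 + 1·(692/13) = 1199/13.
Government outlay = subsidy × quantity = 21 × 692/13 = 14532/13.

Government cost = 14532/13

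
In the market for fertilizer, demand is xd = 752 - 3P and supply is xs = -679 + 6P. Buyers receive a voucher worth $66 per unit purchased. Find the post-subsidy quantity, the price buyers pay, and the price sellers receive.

x' = 407; buyers pay $115; sellers receive $181

Pre-subsidy: 752 - 3P = -679 + 6P gives P* = 159, x* = 275.
With the rebate, buyers effectively pay Pb = Ps − 66, where Ps is the price sellers receive.
Demand in terms of Ps becomes xd = 752 − 3(Ps − 66) = 950 - 3Ps. Setting this equal to supply: 950 - 3Ps = -679 + 6Ps, so Ps = 181.
Buyers pay Pb = 181 − 66 = 115; x' = -679 + 6·181 = 407.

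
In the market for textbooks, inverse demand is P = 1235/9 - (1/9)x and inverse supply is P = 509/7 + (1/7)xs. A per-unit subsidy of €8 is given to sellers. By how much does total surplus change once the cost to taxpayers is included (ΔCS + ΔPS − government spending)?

Pre-subsidy: 1235/9 - (1/9)x = 509/7 + (1/7)x gives x* = 254 and P* = 109.
With the subsidy, sellers receive Ps = Pb + 8 for each unit, where Pb is the price buyers pay.
On the curves, Pb = 1235/9 - (1/9)x and Ps = 509/7 + (1/7)x; the wedge Ps − Pb = 8 gives 509/7 + (1/7)x − (1235/9 - (1/9)x) = 8, so x' = 285.5.
Then Pb = 1235/9 − (1/9)·285.5 = 105.5 and Ps = 509/7 + (1/7)·285.5 = 113.5.
ΔCS = ½(254 + 285.5)(109 − 105.5) = 944.125; ΔPS = ½(254 + 285.5)(113.5 − 109) = 1213.875.
Government spending = 8 × 285.5 = 2284.
Net change = 944.125 + 1213.875 − 2284 = -126. The loss equals the DWL triangle ½·8·31.5.

Net change in total surplus = -€126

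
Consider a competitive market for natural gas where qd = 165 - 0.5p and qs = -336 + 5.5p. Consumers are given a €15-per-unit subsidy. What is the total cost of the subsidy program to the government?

Government cost = €1951.875

Pre-subsidy: 165 - 0.5p = -336 + 5.5p gives p* = 83.5, q* = 123.25.
With the rebate, buyers effectively pay pb = ps − 15, where ps is the price sellers receive.
Demand in terms of ps becomes qd = 165 − 0.5(ps − 15) = 172.5 - 0.5ps. Setting this equal to supply: 172.5 - 0.5ps = -336 + 5.5ps, so ps = 84.75.
Buyers pay pb = 84.75 − 15 = 69.75; q' = -336 + 5.5·84.75 = 130.125.
Government outlay = subsidy × quantity = 15 × 130.125 = 1951.875.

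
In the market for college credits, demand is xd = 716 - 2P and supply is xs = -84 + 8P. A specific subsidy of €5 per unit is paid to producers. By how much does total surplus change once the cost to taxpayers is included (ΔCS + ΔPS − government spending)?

Pre-subsidy: 716 - 2P = -84 + 8P gives P* = 80, x* = 556.
With the subsidy, sellers receive Ps = Pb + 5 for each unit, where Pb is the price buyers pay.
Supply in terms of Pb becomes xs = -84 + 8(Pb + 5) = -44 + 8Pb. Setting this equal to demand: 716 - 2Pb = -44 + 8Pb, so Pb = 76.
Sellers receive Ps = 76 + 5 = 81; x' = 716 − 2·76 = 564.
ΔCS = ½(556 + 564)(80 − 76) = 2240; ΔPS = ½(556 + 564)(81 − 80) = 560.
Government spending = 5 × 564 = 2820.
Net change = 2240 + 560 − 2820 = -20. The loss equals the DWL triangle ½·5·8.

Net change in total surplus = -€20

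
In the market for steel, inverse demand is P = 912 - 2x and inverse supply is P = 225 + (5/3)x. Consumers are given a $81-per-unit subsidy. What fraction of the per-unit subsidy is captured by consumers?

Consumer share = 6/11

Pre-subsidy: 912 - 2x = 225 + (5/3)x gives x* = 2061/11 and P* = 5910/11.
With the rebate, buyers effectively pay Pb = Ps − 81, where Ps is the price sellers receive.
On the curves, Pb = 912 - 2x and Ps = 225 + (5/3)x; the wedge Ps − Pb = 81 gives 225 + (5/3)x − (912 - 2x) = 81, so x' = 2304/11.
Then Pb = 912 − 2·(2304/11) = 5424/11 and Ps = 225 + (5/3)·(2304/11) = 6315/11.
Buyers' price falls by P* − Pb = 5910/11 − 5424/11 = 486/11; sellers' price rises by Ps − P* = 6315/11 − 5910/11 = 405/11.
So consumers capture (486/11)/81 = 6/11 of each unit of subsidy.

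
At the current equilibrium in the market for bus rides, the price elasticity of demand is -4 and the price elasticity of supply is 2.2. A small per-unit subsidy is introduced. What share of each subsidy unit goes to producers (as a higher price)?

Producer share = 20/31

For a small subsidy around the equilibrium, the benefit split depends on the relative slopes, which at a point are proportional to the elasticities.
Buyer share = εs/(εs + |εd|) = 2.2/(2.2 + 4) = 11/31; seller share = |εd|/(εs + |εd|) = 20/31.
So producers capture 20/31 of the subsidy.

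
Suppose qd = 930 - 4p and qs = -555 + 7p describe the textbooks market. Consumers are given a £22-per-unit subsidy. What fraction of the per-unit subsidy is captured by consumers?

Pre-subsidy: 930 - 4p = -555 + 7p gives p* = 135, q* = 390.
With the rebate, buyers effectively pay pb = ps − 22, where ps is the price sellers receive.
Demand in terms of ps becomes qd = 930 − 4(ps − 22) = 1018 - 4ps. Setting this equal to supply: 1018 - 4ps = -555 + 7ps, so ps = 143.
Buyers pay pb = 143 − 22 = 121; q' = -555 + 7·143 = 446.
Buyers' price falls by p* − pb = 135 − 121 = 14; sellers' price rises by ps − p* = 143 − 135 = 8.
So consumers capture 14/22 = 7/11 of each unit of subsidy.

Consumer share = 7/11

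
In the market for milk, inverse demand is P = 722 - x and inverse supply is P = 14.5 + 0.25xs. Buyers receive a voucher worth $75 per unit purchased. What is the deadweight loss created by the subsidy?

Deadweight loss = $2250

Pre-subsidy: 722 - x = 14.5 + 0.25x gives x* = 566 and P* = 156.
With the rebate, buyers effectively pay Pb = Ps − 75, where Ps is the price sellers receive.
On the curves, Pb = 722 - x and Ps = 14.5 + 0.25x; the wedge Ps − Pb = 75 gives 14.5 + 0.25x − (722 - x) = 75, so x' = 626.
Then Pb = 722 − 1·626 = 96 and Ps = 14.5 + 0.25·626 = 171.
The subsidy expands output by 626 − 566 = 60 past the efficient level; on those units the gap between marginal cost and willingness to pay runs from 0 up to 75.
DWL = ½ × 75 × 60 = 2250.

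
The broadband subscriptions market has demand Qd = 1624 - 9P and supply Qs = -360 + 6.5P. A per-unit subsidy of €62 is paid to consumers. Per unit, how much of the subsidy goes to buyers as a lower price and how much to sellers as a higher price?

Pre-subsidy: 1624 - 9P = -360 + 6.5P gives P* = 128, Q* = 472.
With the rebate, buyers effectively pay Pb = Ps − 62, where Ps is the price sellers receive.
Demand in terms of Ps becomes Qd = 1624 − 9(Ps − 62) = 2182 - 9Ps. Setting this equal to supply: 2182 - 9Ps = -360 + 6.5Ps, so Ps = 164.
Buyers pay Pb = 164 − 62 = 102; Q' = -360 + 6.5·164 = 706.
Buyers' price falls by P* − Pb = 128 − 102 = 26; sellers' price rises by Ps − P* = 164 − 128 = 36.

Buyers gain €26 per unit; sellers gain €36 per unit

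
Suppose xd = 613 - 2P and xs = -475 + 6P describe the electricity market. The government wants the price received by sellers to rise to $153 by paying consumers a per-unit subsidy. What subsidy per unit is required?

Required subsidy s = $68 per unit

At a seller price of 153, quantity supplied is -475 + 6·153 = 443.
Buyers absorb 443 only when they pay Pb with 613 − 2·Pb = 443, i.e. Pb = 85.
s = Ps − Pb = 153 − 85 = 68.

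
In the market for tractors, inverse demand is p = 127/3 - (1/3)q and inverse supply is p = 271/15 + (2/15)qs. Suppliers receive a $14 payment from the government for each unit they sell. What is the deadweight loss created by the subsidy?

Pre-subsidy: 127/3 - (1/3)q = 271/15 + (2/15)q gives q* = 52 and p* = 25.
With the subsidy, sellers receive ps = pb + 14 for each unit, where pb is the price buyers pay.
On the curves, pb = 127/3 - (1/3)q and ps = 271/15 + (2/15)q; the wedge ps − pb = 14 gives 271/15 + (2/15)q − (127/3 - (1/3)q) = 14, so q' = 82.
Then pb = 127/3 − (1/3)·82 = 15 and ps = 271/15 + (2/15)·82 = 29.
The subsidy expands output by 82 − 52 = 30 past the efficient level; on those units the gap between marginal cost and willingness to pay runs from 0 up to 14.
DWL = ½ × 14 × 30 = 210.

Deadweight loss = $210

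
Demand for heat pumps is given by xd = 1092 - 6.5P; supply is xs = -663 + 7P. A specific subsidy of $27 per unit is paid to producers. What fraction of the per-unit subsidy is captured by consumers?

Pre-subsidy: 1092 - 6.5P = -663 + 7P gives P* = 130, x* = 247.
With the subsidy, sellers receive Ps = Pb + 27 for each unit, where Pb is the price buyers pay.
Supply in terms of Pb becomes xs = -663 + 7(Pb + 27) = -474 + 7Pb. Setting this equal to demand: 1092 - 6.5Pb = -474 + 7Pb, so Pb = 116.
Sellers receive Ps = 116 + 27 = 143; x' = 1092 − 6.5·116 = 338.
Buyers' price falls by P* − Pb = 130 − 116 = 14; sellers' price rises by Ps − P* = 143 − 130 = 13.
So consumers capture 14/27 = 14/27 of each unit of subsidy.

Consumer share = 14/27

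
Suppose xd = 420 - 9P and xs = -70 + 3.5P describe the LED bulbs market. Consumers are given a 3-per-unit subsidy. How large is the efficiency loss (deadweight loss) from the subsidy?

Pre-subsidy: 420 - 9P = -70 + 3.5P gives P* = 39.2, x* = 67.2.
With the rebate, buyers effectively pay Pb = Ps − 3, where Ps is the price sellers receive.
Demand in terms of Ps becomes xd = 420 − 9(Ps − 3) = 447 - 9Ps. Setting this equal to supply: 447 - 9Ps = -70 + 3.5Ps, so Ps = 41.36.
Buyers pay Pb = 41.36 − 3 = 38.36; x' = -70 + 3.5·41.36 = 74.76.
The subsidy expands output by 74.76 − 67.2 = 7.56 past the efficient level; on those units the gap between marginal cost and willingness to pay runs from 0 up to 3.
DWL = ½ × 3 × 7.56 = 11.34.

Deadweight loss = 11.34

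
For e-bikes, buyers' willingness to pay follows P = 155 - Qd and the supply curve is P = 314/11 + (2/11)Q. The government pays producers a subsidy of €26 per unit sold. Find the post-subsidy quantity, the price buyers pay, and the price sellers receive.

Pre-subsidy: 155 - Q = 314/11 + (2/11)Q gives Q* = 107 and P* = 48.
With the subsidy, sellers receive Ps = Pb + 26 for each unit, where Pb is the price buyers pay.
On the curves, Pb = 155 - Q and Ps = 314/11 + (2/11)Q; the wedge Ps − Pb = 26 gives 314/11 + (2/11)Q − (155 - Q) = 26, so Q' = 129.
Then Pb = 155 − 1·129 = 26 and Ps = 314/11 + (2/11)·129 = 52.

Q' = 129; buyers pay €26; sellers receive €52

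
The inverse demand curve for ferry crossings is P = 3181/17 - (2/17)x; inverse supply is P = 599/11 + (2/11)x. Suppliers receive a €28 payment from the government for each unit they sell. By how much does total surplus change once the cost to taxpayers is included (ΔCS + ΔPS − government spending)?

Pre-subsidy: 3181/17 - (2/17)x = 599/11 + (2/11)x gives x* = 443 and P* = 135.
With the subsidy, sellers receive Ps = Pb + 28 for each unit, where Pb is the price buyers pay.
On the curves, Pb = 3181/17 - (2/17)x and Ps = 599/11 + (2/11)x; the wedge Ps − Pb = 28 gives 599/11 + (2/11)x − (3181/17 - (2/17)x) = 28, so x' = 536.5.
Then Pb = 3181/17 − (2/17)·536.5 = 124 and Ps = 599/11 + (2/11)·536.5 = 152.
ΔCS = ½(443 + 536.5)(135 − 124) = 5387.25; ΔPS = ½(443 + 536.5)(152 − 135) = 8325.75.
Government spending = 28 × 536.5 = 15022.
Net change = 5387.25 + 8325.75 − 15022 = -1309. The loss equals the DWL triangle ½·28·93.5.

Net change in total surplus = -€1309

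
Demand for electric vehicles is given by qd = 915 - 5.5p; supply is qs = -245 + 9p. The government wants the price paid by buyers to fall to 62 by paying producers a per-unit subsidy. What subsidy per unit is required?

At a buyer price of 62, quantity demanded is 915 − 5.5·62 = 574.
Sellers supply 574 only when they receive ps with -245 + 9·ps = 574, i.e. ps = 91.
s = ps − pb = 91 − 62 = 29.

Required subsidy s = 29 per unit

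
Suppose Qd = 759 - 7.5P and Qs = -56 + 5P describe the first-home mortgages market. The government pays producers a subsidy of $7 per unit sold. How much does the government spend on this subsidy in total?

Government cost = $2037

Pre-subsidy: 759 - 7.5P = -56 + 5P gives P* = 65.2, Q* = 270.
With the subsidy, sellers receive Ps = Pb + 7 for each unit, where Pb is the price buyers pay.
Supply in terms of Pb becomes Qs = -56 + 5(Pb + 7) = -21 + 5Pb. Setting this equal to demand: 759 - 7.5Pb = -21 + 5Pb, so Pb = 62.4.
Sellers receive Ps = 62.4 + 7 = 69.4; Q' = 759 − 7.5·62.4 = 291.
Government outlay = subsidy × quantity = 7 × 291 = 2037.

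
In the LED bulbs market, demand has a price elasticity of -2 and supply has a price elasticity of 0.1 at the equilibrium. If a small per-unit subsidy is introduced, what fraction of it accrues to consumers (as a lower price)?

Consumer share = 1/21

For a small subsidy around the equilibrium, the benefit split depends on the relative slopes, which at a point are proportional to the elasticities.
Buyer share = εs/(εs + |εd|) = 0.1/(0.1 + 2) = 1/21; seller share = |εd|/(εs + |εd|) = 20/21.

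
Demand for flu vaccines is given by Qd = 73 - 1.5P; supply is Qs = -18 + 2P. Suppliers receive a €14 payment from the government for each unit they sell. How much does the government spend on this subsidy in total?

Government cost = €644

Pre-subsidy: 73 - 1.5P = -18 + 2P gives P* = 26, Q* = 34.
With the subsidy, sellers receive Ps = Pb + 14 for each unit, where Pb is the price buyers pay.
Supply in terms of Pb becomes Qs = -18 + 2(Pb + 14) = 10 + 2Pb. Setting this equal to demand: 73 - 1.5Pb = 10 + 2Pb, so Pb = 18.
Sellers receive Ps = 18 + 14 = 32; Q' = 73 − 1.5·18 = 46.
Government outlay = subsidy × quantity = 14 × 46 = 644.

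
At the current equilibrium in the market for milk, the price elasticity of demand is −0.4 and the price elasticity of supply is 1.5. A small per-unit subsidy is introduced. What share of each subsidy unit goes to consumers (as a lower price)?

For a small subsidy around the equilibrium, the benefit split depends on the relative slopes, which at a point are proportional to the elasticities.
Buyer share = εs/(εs + |εd|) = 1.5/(1.5 + 0.4) = 15/19; seller share = |εd|/(εs + |εd|) = 4/19.

Consumer share = 15/19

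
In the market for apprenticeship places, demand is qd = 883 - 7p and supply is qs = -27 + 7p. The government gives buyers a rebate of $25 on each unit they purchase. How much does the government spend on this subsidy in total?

Pre-subsidy: 883 - 7p = -27 + 7p gives p* = 65, q* = 428.
With the rebate, buyers effectively pay pb = ps − 25, where ps is the price sellers receive.
Demand in terms of ps becomes qd = 883 − 7(ps − 25) = 1058 - 7ps. Setting this equal to supply: 1058 - 7ps = -27 + 7ps, so ps = 77.5.
Buyers pay pb = 77.5 − 25 = 52.5; q' = -27 + 7·77.5 = 515.5.
Government outlay = subsidy × quantity = 25 × 515.5 = 12887.5.

Government cost = $12887.5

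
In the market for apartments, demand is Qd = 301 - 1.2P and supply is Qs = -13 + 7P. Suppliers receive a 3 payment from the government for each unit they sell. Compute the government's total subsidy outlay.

Government cost = 31749/41

Pre-subsidy: 301 - 1.2P = -13 + 7P gives P* = 1570/41, Q* = 10457/41.
With the subsidy, sellers receive Ps = Pb + 3 for each unit, where Pb is the price buyers pay.
Supply in terms of Pb becomes Qs = -13 + 7(Pb + 3) = 8 + 7Pb. Setting this equal to demand: 301 - 1.2Pb = 8 + 7Pb, so Pb = 1465/41.
Sellers receive Ps = 1465/41 + 3 = 1588/41; Q' = 301 − 1.2·(1465/41) = 10583/41.
Government outlay = subsidy × quantity = 3 × 10583/41 = 31749/41.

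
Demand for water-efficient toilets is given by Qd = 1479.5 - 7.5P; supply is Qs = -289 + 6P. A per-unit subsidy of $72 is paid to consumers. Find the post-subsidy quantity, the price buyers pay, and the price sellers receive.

Pre-subsidy: 1479.5 - 7.5P = -289 + 6P gives P* = 131, Q* = 497.
With the rebate, buyers effectively pay Pb = Ps − 72, where Ps is the price sellers receive.
Demand in terms of Ps becomes Qd = 1479.5 − 7.5(Ps − 72) = 2019.5 - 7.5Ps. Setting this equal to supply: 2019.5 - 7.5Ps = -289 + 6Ps, so Ps = 171.
Buyers pay Pb = 171 − 72 = 99; Q' = -289 + 6·171 = 737.

Q' = 737; buyers pay $99; sellers receive $171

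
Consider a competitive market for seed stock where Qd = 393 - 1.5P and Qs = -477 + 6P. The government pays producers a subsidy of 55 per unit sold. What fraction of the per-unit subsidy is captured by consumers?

Pre-subsidy: 393 - 1.5P = -477 + 6P gives P* = 116, Q* = 219.
With the subsidy, sellers receive Ps = Pb + 55 for each unit, where Pb is the price buyers pay.
Supply in terms of Pb becomes Qs = -477 + 6(Pb + 55) = -147 + 6Pb. Setting this equal to demand: 393 - 1.5Pb = -147 + 6Pb, so Pb = 72.
Sellers receive Ps = 72 + 55 = 127; Q' = 393 − 1.5·72 = 285.
Buyers' price falls by P* − Pb = 116 − 72 = 44; sellers' price rises by Ps − P* = 127 − 116 = 11.
So consumers capture 44/55 = 0.8 of each unit of subsidy.

Consumer share = 0.8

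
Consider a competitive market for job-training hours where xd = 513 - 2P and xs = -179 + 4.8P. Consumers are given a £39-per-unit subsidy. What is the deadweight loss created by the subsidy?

Deadweight loss = 18252/17

Pre-subsidy: 513 - 2P = -179 + 4.8P gives P* = 1730/17, x* = 5261/17.
With the rebate, buyers effectively pay Pb = Ps − 39, where Ps is the price sellers receive.
Demand in terms of Ps becomes xd = 513 − 2(Ps − 39) = 591 - 2Ps. Setting this equal to supply: 591 - 2Ps = -179 + 4.8Ps, so Ps = 1925/17.
Buyers pay Pb = 1925/17 − 39 = 1262/17; x' = -179 + 4.8·(1925/17) = 6197/17.
The subsidy expands output by 6197/17 − 5261/17 = 936/17 past the efficient level; on those units the gap between marginal cost and willingness to pay runs from 0 up to 39.
DWL = ½ × 39 × 936/17 = 18252/17.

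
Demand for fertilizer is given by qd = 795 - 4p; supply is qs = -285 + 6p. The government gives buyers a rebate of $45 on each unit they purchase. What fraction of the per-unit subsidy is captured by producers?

Producer share = 0.4

Pre-subsidy: 795 - 4p = -285 + 6p gives p* = 108, q* = 363.
With the rebate, buyers effectively pay pb = ps − 45, where ps is the price sellers receive.
Demand in terms of ps becomes qd = 795 − 4(ps − 45) = 975 - 4ps. Setting this equal to supply: 975 - 4ps = -285 + 6ps, so ps = 126.
Buyers pay pb = 126 − 45 = 81; q' = -285 + 6·126 = 471.
Buyers' price falls by p* − pb = 108 − 81 = 27; sellers' price rises by ps − p* = 126 − 108 = 18.
So producers capture 18/45 = 0.4 of each unit of subsidy.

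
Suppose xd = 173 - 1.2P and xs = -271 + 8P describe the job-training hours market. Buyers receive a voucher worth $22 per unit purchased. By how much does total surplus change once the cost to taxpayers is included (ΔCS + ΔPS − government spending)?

Net change in total surplus = -5808/23

Pre-subsidy: 173 - 1.2P = -271 + 8P gives P* = 1110/23, x* = 2647/23.
With the rebate, buyers effectively pay Pb = Ps − 22, where Ps is the price sellers receive.
Demand in terms of Ps becomes xd = 173 − 1.2(Ps − 22) = 199.4 - 1.2Ps. Setting this equal to supply: 199.4 - 1.2Ps = -271 + 8Ps, so Ps = 1176/23.
Buyers pay Pb = 1176/23 − 22 = 670/23; x' = -271 + 8·(1176/23) = 3175/23.
ΔCS = ½(2647/23 + 3175/23)(1110/23 − 670/23) = 1280840/529; ΔPS = ½(2647/23 + 3175/23)(1176/23 − 1110/23) = 192126/529.
Government spending = 22 × 3175/23 = 69850/23.
Net change = 1280840/529 + 192126/529 − 69850/23 = -5808/23. The loss equals the DWL triangle ½·22·528/23.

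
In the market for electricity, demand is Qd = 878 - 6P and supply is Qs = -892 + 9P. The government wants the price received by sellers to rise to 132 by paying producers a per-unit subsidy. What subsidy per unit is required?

Required subsidy s = 35 per unit

At a seller price of 132, quantity supplied is -892 + 9·132 = 296.
Buyers absorb 296 only when they pay Pb with 878 − 6·Pb = 296, i.e. Pb = 97.
s = Ps − Pb = 132 − 97 = 35.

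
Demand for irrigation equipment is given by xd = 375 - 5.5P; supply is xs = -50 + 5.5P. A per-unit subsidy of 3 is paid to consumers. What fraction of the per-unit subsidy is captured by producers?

Pre-subsidy: 375 - 5.5P = -50 + 5.5P gives P* = 425/11, x* = 162.5.
With the rebate, buyers effectively pay Pb = Ps − 3, where Ps is the price sellers receive.
Demand in terms of Ps becomes xd = 375 − 5.5(Ps − 3) = 391.5 - 5.5Ps. Setting this equal to supply: 391.5 - 5.5Ps = -50 + 5.5Ps, so Ps = 883/22.
Buyers pay Pb = 883/22 − 3 = 817/22; x' = -50 + 5.5·(883/22) = 170.75.
Buyers' price falls by P* − Pb = 425/11 − 817/22 = 1.5; sellers' price rises by Ps − P* = 883/22 − 425/11 = 1.5.
So producers capture 1.5/3 = 0.5 of each unit of subsidy.

Producer share = 0.5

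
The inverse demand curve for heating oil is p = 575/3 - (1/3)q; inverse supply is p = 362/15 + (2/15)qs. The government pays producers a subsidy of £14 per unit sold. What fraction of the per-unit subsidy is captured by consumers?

Consumer share = 5/7

Pre-subsidy: 575/3 - (1/3)q = 362/15 + (2/15)q gives q* = 359 and p* = 72.
With the subsidy, sellers receive ps = pb + 14 for each unit, where pb is the price buyers pay.
On the curves, pb = 575/3 - (1/3)q and ps = 362/15 + (2/15)q; the wedge ps − pb = 14 gives 362/15 + (2/15)q − (575/3 - (1/3)q) = 14, so q' = 389.
Then pb = 575/3 − (1/3)·389 = 62 and ps = 362/15 + (2/15)·389 = 76.
Buyers' price falls by p* − pb = 72 − 62 = 10; sellers' price rises by ps − p* = 76 − 72 = 4.
So consumers capture 10/14 = 5/7 of each unit of subsidy.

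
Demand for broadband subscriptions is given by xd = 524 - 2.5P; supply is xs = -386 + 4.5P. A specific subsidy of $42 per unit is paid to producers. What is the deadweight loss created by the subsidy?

Deadweight loss = $1417.5

Pre-subsidy: 524 - 2.5P = -386 + 4.5P gives P* = 130, x* = 199.
With the subsidy, sellers receive Ps = Pb + 42 for each unit, where Pb is the price buyers pay.
Supply in terms of Pb becomes xs = -386 + 4.5(Pb + 42) = -197 + 4.5Pb. Setting this equal to demand: 524 - 2.5Pb = -197 + 4.5Pb, so Pb = 103.
Sellers receive Ps = 103 + 42 = 145; x' = 524 − 2.5·103 = 266.5.
The subsidy expands output by 266.5 − 199 = 67.5 past the efficient level; on those units the gap between marginal cost and willingness to pay runs from 0 up to 42.
DWL = ½ × 42 × 67.5 = 1417.5.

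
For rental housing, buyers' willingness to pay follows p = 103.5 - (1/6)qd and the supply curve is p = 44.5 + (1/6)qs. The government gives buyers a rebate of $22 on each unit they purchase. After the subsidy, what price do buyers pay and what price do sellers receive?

Pre-subsidy: 103.5 - (1/6)q = 44.5 + (1/6)q gives q* = 177 and p* = 74.
With the rebate, buyers effectively pay pb = ps − 22, where ps is the price sellers receive.
On the curves, pb = 103.5 - (1/6)q and ps = 44.5 + (1/6)q; the wedge ps − pb = 22 gives 44.5 + (1/6)q − (103.5 - (1/6)q) = 22, so q' = 243.
Then pb = 103.5 − (1/6)·243 = 63 and ps = 44.5 + (1/6)·243 = 85.

Buyers pay $63; sellers receive $85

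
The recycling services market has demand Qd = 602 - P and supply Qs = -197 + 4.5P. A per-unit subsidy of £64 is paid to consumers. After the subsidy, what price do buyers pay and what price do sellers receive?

Buyers pay 1022/11; sellers receive 1726/11

Pre-subsidy: 602 - P = -197 + 4.5P gives P* = 1598/11, Q* = 5024/11.
With the rebate, buyers effectively pay Pb = Ps − 64, where Ps is the price sellers receive.
Demand in terms of Ps becomes Qd = 602 − 1(Ps − 64) = 666 - Ps. Setting this equal to supply: 666 - Ps = -197 + 4.5Ps, so Ps = 1726/11.
Buyers pay Pb = 1726/11 − 64 = 1022/11; Q' = -197 + 4.5·(1726/11) = 5600/11.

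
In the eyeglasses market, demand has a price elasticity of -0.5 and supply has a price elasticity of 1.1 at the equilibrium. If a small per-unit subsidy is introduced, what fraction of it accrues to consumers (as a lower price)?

For a small subsidy around the equilibrium, the benefit split depends on the relative slopes, which at a point are proportional to the elasticities.
Buyer share = εs/(εs + |εd|) = 1.1/(1.1 + 0.5) = 0.6875; seller share = |εd|/(εs + |εd|) = 0.3125.

Consumer share = 0.6875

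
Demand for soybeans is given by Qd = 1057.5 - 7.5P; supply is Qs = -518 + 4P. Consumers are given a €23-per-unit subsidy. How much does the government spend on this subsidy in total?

Government cost = €2070

Pre-subsidy: 1057.5 - 7.5P = -518 + 4P gives P* = 137, Q* = 30.
With the rebate, buyers effectively pay Pb = Ps − 23, where Ps is the price sellers receive.
Demand in terms of Ps becomes Qd = 1057.5 − 7.5(Ps − 23) = 1230 - 7.5Ps. Setting this equal to supply: 1230 - 7.5Ps = -518 + 4Ps, so Ps = 152.
Buyers pay Pb = 152 − 23 = 129; Q' = -518 + 4·152 = 90.
Government outlay = subsidy × quantity = 23 × 90 = 2070.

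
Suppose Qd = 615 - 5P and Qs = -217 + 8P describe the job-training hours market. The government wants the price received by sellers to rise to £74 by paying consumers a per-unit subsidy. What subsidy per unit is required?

Required subsidy s = £26 per unit

At a seller price of 74, quantity supplied is -217 + 8·74 = 375.
Buyers absorb 375 only when they pay Pb with 615 − 5·Pb = 375, i.e. Pb = 48.
s = Ps − Pb = 74 − 48 = 26.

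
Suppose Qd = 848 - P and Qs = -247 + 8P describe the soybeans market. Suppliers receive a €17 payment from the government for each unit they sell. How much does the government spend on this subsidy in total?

Pre-subsidy: 848 - P = -247 + 8P gives P* = 365/3, Q* = 2179/3.
With the subsidy, sellers receive Ps = Pb + 17 for each unit, where Pb is the price buyers pay.
Supply in terms of Pb becomes Qs = -247 + 8(Pb + 17) = -111 + 8Pb. Setting this equal to demand: 848 - Pb = -111 + 8Pb, so Pb = 959/9.
Sellers receive Ps = 959/9 + 17 = 1112/9; Q' = 848 − 1·(959/9) = 6673/9.
Government outlay = subsidy × quantity = 17 × 6673/9 = 113441/9.

Government cost = 113441/9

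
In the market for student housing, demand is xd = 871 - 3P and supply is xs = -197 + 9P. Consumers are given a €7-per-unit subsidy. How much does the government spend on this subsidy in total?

Government cost = €4338.25

Pre-subsidy: 871 - 3P = -197 + 9P gives P* = 89, x* = 604.
With the rebate, buyers effectively pay Pb = Ps − 7, where Ps is the price sellers receive.
Demand in terms of Ps becomes xd = 871 − 3(Ps − 7) = 892 - 3Ps. Setting this equal to supply: 892 - 3Ps = -197 + 9Ps, so Ps = 90.75.
Buyers pay Pb = 90.75 − 7 = 83.75; x' = -197 + 9·90.75 = 619.75.
Government outlay = subsidy × quantity = 7 × 619.75 = 4338.25.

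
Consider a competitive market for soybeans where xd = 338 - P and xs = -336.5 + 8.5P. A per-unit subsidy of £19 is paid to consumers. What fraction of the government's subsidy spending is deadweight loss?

DWL / government spending = 17/568

Pre-subsidy: 338 - P = -336.5 + 8.5P gives P* = 71, x* = 267.
With the rebate, buyers effectively pay Pb = Ps − 19, where Ps is the price sellers receive.
Demand in terms of Ps becomes xd = 338 − 1(Ps − 19) = 357 - Ps. Setting this equal to supply: 357 - Ps = -336.5 + 8.5Ps, so Ps = 73.
Buyers pay Pb = 73 − 19 = 54; x' = -336.5 + 8.5·73 = 284.
ΔCS = ½(267 + 284)(71 − 54) = 4683.5; ΔPS = ½(267 + 284)(73 − 71) = 551.
Government spending = 19 × 284 = 5396.
DWL = ½ × 19 × (284 − 267) = 161.5; fraction = 161.5 / 5396 = 17/568.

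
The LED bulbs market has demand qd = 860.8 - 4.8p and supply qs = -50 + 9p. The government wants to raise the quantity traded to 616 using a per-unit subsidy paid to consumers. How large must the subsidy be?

At q = 616, invert demand for the buyer price: pb = (860.8 − 616)/4.8 = 51; invert supply for the seller price: ps = (616 − (-50))/9 = 74.
The subsidy must fill the gap: s = ps − pb = 74 − 51 = 23.

Required subsidy s = 23 per unit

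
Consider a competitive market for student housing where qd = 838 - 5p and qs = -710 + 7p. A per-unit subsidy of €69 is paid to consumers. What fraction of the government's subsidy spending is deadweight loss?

Pre-subsidy: 838 - 5p = -710 + 7p gives p* = 129, q* = 193.
With the rebate, buyers effectively pay pb = ps − 69, where ps is the price sellers receive.
Demand in terms of ps becomes qd = 838 − 5(ps − 69) = 1183 - 5ps. Setting this equal to supply: 1183 - 5ps = -710 + 7ps, so ps = 157.75.
Buyers pay pb = 157.75 − 69 = 88.75; q' = -710 + 7·157.75 = 394.25.
ΔCS = ½(193 + 394.25)(129 − 88.75) = 11818.40625; ΔPS = ½(193 + 394.25)(157.75 − 129) = 8441.71875.
Government spending = 69 × 394.25 = 27203.25.
DWL = ½ × 69 × (394.25 − 193) = 6943.125; fraction = 6943.125 / 27203.25 = 805/3154.

DWL / government spending = 805/3154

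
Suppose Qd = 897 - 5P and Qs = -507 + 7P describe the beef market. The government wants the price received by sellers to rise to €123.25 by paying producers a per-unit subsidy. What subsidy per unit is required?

At a seller price of 123.25, quantity supplied is -507 + 7·123.25 = 355.75.
Buyers absorb 355.75 only when they pay Pb with 897 − 5·Pb = 355.75, i.e. Pb = 108.25.
s = Ps − Pb = 123.25 − 108.25 = 15.

Required subsidy s = €15 per unit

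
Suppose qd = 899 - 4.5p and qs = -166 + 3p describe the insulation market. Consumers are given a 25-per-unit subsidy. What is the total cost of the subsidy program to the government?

Pre-subsidy: 899 - 4.5p = -166 + 3p gives p* = 142, q* = 260.
With the rebate, buyers effectively pay pb = ps − 25, where ps is the price sellers receive.
Demand in terms of ps becomes qd = 899 − 4.5(ps − 25) = 1011.5 - 4.5ps. Setting this equal to supply: 1011.5 - 4.5ps = -166 + 3ps, so ps = 157.
Buyers pay pb = 157 − 25 = 132; q' = -166 + 3·157 = 305.
Government outlay = subsidy × quantity = 25 × 305 = 7625.

Government cost = 7625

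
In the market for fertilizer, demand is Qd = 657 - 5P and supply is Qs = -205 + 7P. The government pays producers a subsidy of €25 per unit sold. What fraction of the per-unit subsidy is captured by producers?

Pre-subsidy: 657 - 5P = -205 + 7P gives P* = 431/6, Q* = 1787/6.
With the subsidy, sellers receive Ps = Pb + 25 for each unit, where Pb is the price buyers pay.
Supply in terms of Pb becomes Qs = -205 + 7(Pb + 25) = -30 + 7Pb. Setting this equal to demand: 657 - 5Pb = -30 + 7Pb, so Pb = 57.25.
Sellers receive Ps = 57.25 + 25 = 82.25; Q' = 657 − 5·57.25 = 370.75.
Buyers' price falls by P* − Pb = 431/6 − 57.25 = 175/12; sellers' price rises by Ps − P* = 82.25 − 431/6 = 125/12.
So producers capture (125/12)/25 = 5/12 of each unit of subsidy.

Producer share = 5/12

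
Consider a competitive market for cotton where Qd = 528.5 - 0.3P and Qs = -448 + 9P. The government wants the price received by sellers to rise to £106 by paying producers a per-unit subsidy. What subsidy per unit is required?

At a seller price of 106, quantity supplied is -448 + 9·106 = 506.
Buyers absorb 506 only when they pay Pb with 528.5 − 0.3·Pb = 506, i.e. Pb = 75.
s = Ps − Pb = 106 − 75 = 31.

Required subsidy s = £31 per unit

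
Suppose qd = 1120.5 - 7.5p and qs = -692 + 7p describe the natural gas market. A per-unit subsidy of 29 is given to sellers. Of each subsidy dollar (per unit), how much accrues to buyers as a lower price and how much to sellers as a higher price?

Buyers gain 14 per unit; sellers gain 15 per unit

Pre-subsidy: 1120.5 - 7.5p = -692 + 7p gives p* = 125, q* = 183.
With the subsidy, sellers receive ps = pb + 29 for each unit, where pb is the price buyers pay.
Supply in terms of pb becomes qs = -692 + 7(pb + 29) = -489 + 7pb. Setting this equal to demand: 1120.5 - 7.5pb = -489 + 7pb, so pb = 111.
Sellers receive ps = 111 + 29 = 140; q' = 1120.5 − 7.5·111 = 288.
Buyers' price falls by p* − pb = 125 − 111 = 14; sellers' price rises by ps − p* = 140 − 125 = 15.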